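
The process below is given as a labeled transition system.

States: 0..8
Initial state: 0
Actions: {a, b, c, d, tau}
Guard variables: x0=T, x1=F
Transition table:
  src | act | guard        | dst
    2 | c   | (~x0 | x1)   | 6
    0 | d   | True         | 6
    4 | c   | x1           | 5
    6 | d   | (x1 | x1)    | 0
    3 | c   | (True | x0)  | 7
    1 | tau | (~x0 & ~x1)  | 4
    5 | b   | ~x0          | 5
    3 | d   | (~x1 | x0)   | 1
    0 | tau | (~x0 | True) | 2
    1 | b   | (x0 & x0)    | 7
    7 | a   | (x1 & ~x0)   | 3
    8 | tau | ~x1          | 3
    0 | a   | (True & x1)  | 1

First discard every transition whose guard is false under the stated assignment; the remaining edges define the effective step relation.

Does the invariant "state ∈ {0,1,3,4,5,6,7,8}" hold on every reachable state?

Answer: INVARIANT VIOLATED at state 2

Working:
Allowed set {0,1,3,4,5,6,7,8}
R = {0,2,6}
  0: ✓
  2: outside
  6: ✓
witness against invariant: tau → 2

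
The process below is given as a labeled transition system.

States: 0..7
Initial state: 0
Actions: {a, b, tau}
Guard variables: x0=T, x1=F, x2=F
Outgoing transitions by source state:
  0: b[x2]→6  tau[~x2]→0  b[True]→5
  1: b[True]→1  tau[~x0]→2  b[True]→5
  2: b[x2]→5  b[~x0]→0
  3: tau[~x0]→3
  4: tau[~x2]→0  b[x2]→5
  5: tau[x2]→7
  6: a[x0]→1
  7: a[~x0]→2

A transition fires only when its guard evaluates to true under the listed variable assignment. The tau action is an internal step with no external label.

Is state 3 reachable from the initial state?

Answer: UNREACHABLE

Working:
6 transition(s) survive guard evaluation.
L0 = {0}
L1 = {5}  total {0,5}
Reachable = {0,5}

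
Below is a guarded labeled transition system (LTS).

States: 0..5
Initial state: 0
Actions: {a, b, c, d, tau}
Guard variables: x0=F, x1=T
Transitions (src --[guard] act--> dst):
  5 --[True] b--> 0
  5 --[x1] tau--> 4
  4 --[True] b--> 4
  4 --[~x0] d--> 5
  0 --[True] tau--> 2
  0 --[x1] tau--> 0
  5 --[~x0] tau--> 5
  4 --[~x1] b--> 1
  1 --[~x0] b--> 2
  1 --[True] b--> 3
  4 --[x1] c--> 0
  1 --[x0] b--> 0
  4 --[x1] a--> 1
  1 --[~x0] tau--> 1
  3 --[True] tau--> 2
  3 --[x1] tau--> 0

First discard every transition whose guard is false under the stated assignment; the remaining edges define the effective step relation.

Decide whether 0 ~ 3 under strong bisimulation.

Bisimulation quotient by refinement:
  π0 = {{0,1,2,3,4,5}}
  π1 = {{0,3},{1,5},{2},{4}}
  π2 = {{0,3},{1},{2},{4},{5}}
Fixed point at round 3; 5 class(es).
0∈{0,3}, 3∈{0,3}

Answer: BISIMILAR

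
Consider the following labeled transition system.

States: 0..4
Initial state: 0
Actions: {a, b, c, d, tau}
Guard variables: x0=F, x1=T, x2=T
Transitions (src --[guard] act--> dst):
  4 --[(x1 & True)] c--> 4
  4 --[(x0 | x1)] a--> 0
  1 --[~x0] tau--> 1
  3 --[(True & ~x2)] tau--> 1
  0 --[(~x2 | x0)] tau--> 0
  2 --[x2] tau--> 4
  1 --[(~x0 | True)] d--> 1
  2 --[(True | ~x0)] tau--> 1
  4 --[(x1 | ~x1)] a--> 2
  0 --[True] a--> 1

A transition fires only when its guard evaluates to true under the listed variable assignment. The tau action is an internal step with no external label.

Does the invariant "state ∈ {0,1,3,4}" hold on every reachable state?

Safe = {0,1,3,4}
Reach set: {0,1}
  0: ✓
  1: ✓

Answer: INVARIANT HOLDS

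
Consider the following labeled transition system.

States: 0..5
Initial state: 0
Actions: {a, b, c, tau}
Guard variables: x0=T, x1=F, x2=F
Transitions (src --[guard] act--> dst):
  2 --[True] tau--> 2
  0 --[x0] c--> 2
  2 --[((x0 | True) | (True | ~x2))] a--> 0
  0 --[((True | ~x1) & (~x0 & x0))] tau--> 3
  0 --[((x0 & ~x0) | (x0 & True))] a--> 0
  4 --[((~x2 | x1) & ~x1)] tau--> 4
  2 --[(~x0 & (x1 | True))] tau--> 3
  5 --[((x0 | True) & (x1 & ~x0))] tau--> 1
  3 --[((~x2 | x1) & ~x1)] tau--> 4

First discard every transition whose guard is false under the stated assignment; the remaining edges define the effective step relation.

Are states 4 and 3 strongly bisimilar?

Compute ~ classes (split until stable):
  round 0: {{0,1,2,3,4,5}}
  round 1: {{0},{1,5},{2},{3,4}}
Fixed point at round 2; 4 class(es).
class of 4: {3,4}; class of 3: {3,4}

Answer: BISIMILAR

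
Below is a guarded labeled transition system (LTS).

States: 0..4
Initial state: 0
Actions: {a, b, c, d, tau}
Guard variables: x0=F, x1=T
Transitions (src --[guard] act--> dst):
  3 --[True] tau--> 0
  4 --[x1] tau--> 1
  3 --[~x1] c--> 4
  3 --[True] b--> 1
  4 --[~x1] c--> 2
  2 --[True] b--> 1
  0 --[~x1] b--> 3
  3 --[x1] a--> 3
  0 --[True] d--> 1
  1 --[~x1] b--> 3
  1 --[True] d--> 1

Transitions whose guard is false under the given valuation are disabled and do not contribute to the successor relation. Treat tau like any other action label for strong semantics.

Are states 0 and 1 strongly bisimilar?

Compute ~ classes (split until stable):
  round 0: {{0,1,2,3,4}}
  round 1: {{0,1},{2},{3},{4}}
stable after 2 split(s): 4 block(s)
class of 0: {0,1}; class of 1: {0,1}

Answer: BISIMILAR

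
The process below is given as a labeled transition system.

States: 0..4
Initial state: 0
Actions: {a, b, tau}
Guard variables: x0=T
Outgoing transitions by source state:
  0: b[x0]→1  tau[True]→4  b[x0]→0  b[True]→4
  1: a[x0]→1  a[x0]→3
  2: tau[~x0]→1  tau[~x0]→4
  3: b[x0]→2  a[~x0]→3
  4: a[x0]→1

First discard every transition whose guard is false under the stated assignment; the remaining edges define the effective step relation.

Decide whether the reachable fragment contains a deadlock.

Reach set: {0,1,2,3,4}
  0: b→0  b→1  b→4  tau→4  [4 out]
  1: a→1  a→3  [2 out]
  2: ∅  [deadlock]
  3: b→2  [1 out]
  4: a→1  [1 out]
trace reaching 2: b·a·b

Answer: DEADLOCK at state 2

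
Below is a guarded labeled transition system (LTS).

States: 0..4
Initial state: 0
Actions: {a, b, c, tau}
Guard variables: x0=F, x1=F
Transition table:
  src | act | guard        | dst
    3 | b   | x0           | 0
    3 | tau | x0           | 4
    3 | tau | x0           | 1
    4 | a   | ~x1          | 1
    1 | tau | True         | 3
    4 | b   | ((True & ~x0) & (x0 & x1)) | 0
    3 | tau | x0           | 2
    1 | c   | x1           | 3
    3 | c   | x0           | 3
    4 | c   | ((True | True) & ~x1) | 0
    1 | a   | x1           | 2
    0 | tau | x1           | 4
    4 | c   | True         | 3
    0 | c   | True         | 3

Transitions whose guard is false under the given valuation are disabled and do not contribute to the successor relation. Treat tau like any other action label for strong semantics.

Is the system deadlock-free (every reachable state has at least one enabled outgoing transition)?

Reach set: {0,3}
  0: c→3  [deg 1]
  3: ∅  [no exit]
trace reaching 3: c

Answer: DEADLOCK at state 3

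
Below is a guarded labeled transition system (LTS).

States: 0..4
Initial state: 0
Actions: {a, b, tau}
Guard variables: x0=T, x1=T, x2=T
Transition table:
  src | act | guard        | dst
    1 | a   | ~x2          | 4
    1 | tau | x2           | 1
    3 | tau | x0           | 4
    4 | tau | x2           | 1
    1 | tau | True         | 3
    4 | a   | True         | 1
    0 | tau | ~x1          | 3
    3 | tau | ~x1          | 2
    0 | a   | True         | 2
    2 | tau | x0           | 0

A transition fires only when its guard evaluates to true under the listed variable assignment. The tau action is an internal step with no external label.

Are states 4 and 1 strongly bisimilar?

Bisimulation quotient by refinement:
  round 0: {{0,1,2,3,4}}
  round 1: {{0},{1,2,3},{4}}
  round 2: {{0},{1},{2},{3},{4}}
5 equivalence class(es) (converged in 3)
4∈{4}, 1∈{1}

Answer: NOT BISIMILAR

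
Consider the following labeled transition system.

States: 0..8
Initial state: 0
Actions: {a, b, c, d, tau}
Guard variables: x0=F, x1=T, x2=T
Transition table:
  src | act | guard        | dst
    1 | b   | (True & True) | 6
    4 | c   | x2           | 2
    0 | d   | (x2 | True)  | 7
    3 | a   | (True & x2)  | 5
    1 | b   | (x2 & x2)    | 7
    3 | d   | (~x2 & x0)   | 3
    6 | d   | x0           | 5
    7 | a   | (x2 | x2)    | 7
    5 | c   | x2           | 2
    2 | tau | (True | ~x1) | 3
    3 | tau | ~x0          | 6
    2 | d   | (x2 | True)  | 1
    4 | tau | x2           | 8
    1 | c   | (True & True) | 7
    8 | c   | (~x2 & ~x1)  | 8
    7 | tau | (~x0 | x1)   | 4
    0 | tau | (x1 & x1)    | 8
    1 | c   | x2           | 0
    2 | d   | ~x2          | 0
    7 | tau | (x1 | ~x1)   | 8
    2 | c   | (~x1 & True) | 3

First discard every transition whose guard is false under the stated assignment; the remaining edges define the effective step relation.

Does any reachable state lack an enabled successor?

Reach set: {0,1,2,3,4,5,6,7,8}
  0: d→7  tau→8  [deg 2]
  1: b→6  b→7  c→0  c→7  [deg 4]
  2: d→1  tau→3  [deg 2]
  3: a→5  tau→6  [deg 2]
  4: c→2  tau→8  [deg 2]
  5: c→2  [deg 1]
  6: ∅  [deadlock]
  7: a→7  tau→4  tau→8  [deg 3]
  8: ∅  [deadlock]
witness 6: d·tau·c·tau·tau

Answer: DEADLOCK at state 6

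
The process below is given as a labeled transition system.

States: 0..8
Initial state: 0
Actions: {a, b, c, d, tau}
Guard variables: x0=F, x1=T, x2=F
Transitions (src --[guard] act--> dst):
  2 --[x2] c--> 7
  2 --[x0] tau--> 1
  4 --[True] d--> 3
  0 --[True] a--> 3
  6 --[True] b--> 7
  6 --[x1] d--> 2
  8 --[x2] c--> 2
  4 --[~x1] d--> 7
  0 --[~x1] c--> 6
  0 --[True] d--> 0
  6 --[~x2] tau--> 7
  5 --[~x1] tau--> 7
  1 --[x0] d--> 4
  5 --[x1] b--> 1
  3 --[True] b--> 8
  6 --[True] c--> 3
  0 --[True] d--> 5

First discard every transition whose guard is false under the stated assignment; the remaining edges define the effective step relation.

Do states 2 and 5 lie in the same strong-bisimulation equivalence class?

Refine partition for ~:
  P[0] = {{0,1,2,3,4,5,6,7,8}}
  P[1] = {{0},{1,2,7,8},{3,5},{4},{6}}
stable after 2 split(s): 5 block(s)
2∈{1,2,7,8}, 5∈{3,5}

Answer: NOT BISIMILAR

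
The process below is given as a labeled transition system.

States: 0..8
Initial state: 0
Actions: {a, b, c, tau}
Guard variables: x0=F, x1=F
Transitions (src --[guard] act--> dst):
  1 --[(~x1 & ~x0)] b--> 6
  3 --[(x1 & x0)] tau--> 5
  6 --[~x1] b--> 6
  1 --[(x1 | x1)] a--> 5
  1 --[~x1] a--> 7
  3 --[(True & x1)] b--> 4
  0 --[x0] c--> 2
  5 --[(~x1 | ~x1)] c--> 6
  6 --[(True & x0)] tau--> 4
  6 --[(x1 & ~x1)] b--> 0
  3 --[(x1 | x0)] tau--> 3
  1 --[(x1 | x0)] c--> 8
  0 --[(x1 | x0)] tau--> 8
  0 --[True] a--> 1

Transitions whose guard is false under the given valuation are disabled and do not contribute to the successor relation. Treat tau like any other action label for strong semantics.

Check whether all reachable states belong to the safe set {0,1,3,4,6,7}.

Inv-set: {0,1,3,4,6,7}
Reachable = {0,1,6,7}
  0: safe
  1: safe
  6: safe
  7: safe

Answer: INVARIANT HOLDS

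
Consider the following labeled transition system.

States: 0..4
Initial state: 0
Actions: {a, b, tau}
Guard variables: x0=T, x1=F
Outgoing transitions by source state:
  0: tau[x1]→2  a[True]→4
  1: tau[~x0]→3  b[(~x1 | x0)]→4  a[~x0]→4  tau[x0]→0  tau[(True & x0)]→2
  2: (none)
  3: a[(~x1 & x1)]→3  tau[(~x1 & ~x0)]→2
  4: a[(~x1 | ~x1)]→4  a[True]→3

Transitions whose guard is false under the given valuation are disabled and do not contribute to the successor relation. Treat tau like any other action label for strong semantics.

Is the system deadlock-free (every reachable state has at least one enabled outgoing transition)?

Reachable = {0,3,4}
  0: a→4  [1 out]
  3: ∅  [no exit]
  4: a→3  a→4  [2 out]
Path to 3: a·a

Answer: DEADLOCK at state 3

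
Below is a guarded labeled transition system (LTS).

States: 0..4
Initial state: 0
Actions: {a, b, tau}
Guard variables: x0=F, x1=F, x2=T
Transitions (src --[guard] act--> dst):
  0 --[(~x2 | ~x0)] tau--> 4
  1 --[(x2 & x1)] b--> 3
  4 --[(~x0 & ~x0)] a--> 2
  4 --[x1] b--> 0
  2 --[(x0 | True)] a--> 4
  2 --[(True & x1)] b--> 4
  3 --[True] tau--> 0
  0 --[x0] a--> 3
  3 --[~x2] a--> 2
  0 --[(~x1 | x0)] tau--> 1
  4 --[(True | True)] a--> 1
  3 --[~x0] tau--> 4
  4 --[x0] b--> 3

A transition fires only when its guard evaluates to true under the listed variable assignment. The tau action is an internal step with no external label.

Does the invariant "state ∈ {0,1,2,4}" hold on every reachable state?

Allowed set {0,1,2,4}
R = {0,1,2,4}
  0: safe
  1: safe
  2: safe
  4: safe

Answer: INVARIANT HOLDS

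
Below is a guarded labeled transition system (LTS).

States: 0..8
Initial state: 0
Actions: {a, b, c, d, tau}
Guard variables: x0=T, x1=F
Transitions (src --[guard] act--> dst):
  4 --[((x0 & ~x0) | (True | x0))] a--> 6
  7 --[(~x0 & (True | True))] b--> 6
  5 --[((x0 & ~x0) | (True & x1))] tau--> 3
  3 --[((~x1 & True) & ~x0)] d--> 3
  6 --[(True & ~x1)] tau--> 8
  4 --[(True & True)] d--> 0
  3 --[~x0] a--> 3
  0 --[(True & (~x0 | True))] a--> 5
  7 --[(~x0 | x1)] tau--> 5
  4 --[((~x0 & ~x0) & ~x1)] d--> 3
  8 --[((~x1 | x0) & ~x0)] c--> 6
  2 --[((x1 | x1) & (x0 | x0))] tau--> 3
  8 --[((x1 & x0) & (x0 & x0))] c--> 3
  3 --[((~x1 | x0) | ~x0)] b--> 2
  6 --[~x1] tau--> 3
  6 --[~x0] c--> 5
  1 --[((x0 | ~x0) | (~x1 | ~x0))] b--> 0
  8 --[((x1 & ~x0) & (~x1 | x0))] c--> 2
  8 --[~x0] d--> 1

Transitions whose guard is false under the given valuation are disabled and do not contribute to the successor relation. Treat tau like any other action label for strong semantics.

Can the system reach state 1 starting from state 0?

7 transition(s) survive guard evaluation.
depth 0: {0}
depth 1: {5}  cumulative {0,5}
R = {0,5}

Answer: UNREACHABLE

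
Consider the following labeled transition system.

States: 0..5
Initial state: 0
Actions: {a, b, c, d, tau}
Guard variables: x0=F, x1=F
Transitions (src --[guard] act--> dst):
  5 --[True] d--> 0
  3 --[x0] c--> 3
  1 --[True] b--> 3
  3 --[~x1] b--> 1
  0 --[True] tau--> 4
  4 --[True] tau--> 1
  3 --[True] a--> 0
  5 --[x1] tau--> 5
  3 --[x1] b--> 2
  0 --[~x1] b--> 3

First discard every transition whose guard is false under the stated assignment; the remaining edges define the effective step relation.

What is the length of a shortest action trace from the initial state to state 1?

Answer: 2

Trace:
BFS to 1:
  L0 = {0}
  L1 = {3,4}
  L2 = {1}
depth(1)=2, e.g. b·b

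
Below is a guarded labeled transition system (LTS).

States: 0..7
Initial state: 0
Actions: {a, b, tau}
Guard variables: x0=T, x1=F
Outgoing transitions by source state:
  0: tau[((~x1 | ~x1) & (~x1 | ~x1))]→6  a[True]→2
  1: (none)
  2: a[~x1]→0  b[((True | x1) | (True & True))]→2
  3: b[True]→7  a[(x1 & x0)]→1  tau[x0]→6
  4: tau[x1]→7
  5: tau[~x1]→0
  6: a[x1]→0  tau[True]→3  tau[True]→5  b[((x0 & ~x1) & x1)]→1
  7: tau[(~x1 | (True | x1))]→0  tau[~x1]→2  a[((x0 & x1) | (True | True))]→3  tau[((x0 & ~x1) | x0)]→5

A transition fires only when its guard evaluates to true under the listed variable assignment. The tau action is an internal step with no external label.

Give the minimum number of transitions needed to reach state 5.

Breadth-first toward 5:
  Layer 0: {0}
  Layer 1: {2,6}
  Layer 2: {3,5}
depth(5)=2, e.g. tau·tau

Answer: 2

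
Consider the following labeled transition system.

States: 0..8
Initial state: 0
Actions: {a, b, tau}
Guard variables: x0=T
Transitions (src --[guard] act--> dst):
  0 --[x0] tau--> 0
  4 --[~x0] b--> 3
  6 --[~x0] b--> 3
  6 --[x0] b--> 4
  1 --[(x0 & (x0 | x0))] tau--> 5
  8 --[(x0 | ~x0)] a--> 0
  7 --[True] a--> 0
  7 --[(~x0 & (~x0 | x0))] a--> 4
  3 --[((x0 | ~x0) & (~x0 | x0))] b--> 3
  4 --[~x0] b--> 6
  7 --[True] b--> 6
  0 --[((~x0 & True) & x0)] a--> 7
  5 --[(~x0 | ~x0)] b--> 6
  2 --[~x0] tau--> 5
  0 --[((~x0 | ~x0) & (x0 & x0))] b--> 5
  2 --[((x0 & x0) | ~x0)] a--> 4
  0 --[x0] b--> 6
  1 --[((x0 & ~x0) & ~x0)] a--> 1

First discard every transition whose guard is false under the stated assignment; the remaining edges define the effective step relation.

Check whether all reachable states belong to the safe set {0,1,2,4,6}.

Inv-set: {0,1,2,4,6}
Reachable = {0,4,6}
  0: ✓
  4: ✓
  6: ✓

Answer: INVARIANT HOLDS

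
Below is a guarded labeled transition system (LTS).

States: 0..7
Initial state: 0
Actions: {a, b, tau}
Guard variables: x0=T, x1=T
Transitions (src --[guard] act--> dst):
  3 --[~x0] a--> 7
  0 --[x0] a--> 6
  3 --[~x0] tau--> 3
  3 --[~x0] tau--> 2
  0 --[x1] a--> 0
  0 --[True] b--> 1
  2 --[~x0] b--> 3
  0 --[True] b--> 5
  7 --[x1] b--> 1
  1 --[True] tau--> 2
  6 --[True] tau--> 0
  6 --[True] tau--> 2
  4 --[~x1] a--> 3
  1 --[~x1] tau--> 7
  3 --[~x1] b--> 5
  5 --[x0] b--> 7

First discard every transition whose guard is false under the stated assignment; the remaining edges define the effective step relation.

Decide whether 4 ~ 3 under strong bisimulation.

Refine partition for ~:
  round 0: {{0,1,2,3,4,5,6,7}}
  round 1: {{0},{1,6},{2,3,4},{5,7}}
  round 2: {{0},{1},{2,3,4},{5},{6},{7}}
6 equivalence class(es) (converged in 3)
[4]={2,3,4}  [3]={2,3,4}

Answer: BISIMILAR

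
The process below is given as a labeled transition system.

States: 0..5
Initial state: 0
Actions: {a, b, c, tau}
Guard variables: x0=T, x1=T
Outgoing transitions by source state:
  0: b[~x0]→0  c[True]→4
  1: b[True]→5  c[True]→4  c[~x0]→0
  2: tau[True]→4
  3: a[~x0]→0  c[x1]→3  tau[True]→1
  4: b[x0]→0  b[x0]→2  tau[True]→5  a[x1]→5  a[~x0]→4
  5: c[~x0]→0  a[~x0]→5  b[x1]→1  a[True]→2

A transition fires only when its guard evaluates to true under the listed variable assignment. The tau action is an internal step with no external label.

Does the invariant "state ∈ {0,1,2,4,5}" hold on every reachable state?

Answer: INVARIANT HOLDS

Analysis:
Safe = {0,1,2,4,5}
R = {0,1,2,4,5}
  0: safe
  1: safe
  2: safe
  4: safe
  5: safe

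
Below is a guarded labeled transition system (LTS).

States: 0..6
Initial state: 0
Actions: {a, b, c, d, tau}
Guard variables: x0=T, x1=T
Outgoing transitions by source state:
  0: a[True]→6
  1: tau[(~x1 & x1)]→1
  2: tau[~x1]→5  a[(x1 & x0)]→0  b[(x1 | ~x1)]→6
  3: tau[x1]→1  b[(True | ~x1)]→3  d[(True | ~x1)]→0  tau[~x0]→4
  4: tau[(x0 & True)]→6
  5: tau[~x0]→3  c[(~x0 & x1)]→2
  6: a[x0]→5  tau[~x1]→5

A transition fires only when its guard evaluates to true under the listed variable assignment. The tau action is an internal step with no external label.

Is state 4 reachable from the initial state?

Answer: UNREACHABLE

Analysis:
Guard filter leaves 8 enabled edge(s).
depth 0: {0}
depth 1: {6}  now seen {0,6}
depth 2: {5}  now seen {0,5,6}
Reachable = {0,5,6}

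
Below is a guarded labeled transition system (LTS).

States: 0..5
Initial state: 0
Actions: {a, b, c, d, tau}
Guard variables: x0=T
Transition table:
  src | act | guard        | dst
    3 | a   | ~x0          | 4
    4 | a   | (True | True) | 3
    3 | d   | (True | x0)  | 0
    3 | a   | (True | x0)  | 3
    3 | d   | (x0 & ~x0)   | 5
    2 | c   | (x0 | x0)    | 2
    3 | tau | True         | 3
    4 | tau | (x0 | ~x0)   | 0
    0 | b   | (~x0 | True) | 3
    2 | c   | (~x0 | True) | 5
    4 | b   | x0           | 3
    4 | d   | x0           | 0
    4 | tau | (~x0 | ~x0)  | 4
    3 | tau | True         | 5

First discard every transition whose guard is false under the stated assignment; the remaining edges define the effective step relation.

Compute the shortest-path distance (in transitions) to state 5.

Breadth-first toward 5:
  Layer 0: {0}
  Layer 1: {3}
  Layer 2: {5}
first hit 5 at d=2 via b·tau

Answer: 2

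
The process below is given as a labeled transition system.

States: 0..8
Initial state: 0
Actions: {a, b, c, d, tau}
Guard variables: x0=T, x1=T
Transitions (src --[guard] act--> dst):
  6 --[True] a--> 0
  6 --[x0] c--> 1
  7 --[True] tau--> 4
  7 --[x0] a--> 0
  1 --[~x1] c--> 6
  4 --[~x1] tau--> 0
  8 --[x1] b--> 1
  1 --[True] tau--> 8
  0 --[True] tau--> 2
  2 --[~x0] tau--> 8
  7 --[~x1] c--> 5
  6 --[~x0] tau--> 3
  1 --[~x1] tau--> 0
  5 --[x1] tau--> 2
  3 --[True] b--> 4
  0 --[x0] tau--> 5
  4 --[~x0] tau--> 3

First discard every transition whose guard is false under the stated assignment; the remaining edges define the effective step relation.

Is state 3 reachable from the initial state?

Answer: UNREACHABLE

Working:
After dropping false guards: 10 live edges.
depth 0: {0}
depth 1: {2,5}  now seen {0,2,5}
Reach set: {0,2,5}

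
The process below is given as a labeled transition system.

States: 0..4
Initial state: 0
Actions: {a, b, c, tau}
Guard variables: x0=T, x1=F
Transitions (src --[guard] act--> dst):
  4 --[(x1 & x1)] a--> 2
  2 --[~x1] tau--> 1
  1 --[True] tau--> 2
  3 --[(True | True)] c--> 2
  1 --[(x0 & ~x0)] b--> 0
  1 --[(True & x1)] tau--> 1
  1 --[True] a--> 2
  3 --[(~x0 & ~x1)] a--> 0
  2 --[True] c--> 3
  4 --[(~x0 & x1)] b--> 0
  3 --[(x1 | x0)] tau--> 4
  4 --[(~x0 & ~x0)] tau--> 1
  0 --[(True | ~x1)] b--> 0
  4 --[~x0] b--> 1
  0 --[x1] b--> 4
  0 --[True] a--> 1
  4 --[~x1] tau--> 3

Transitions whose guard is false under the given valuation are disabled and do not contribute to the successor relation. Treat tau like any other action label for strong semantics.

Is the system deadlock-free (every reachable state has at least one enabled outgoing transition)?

Reachable = {0,1,2,3,4}
  0: a→1  b→0  [2 exit(s)]
  1: a→2  tau→2  [2 exit(s)]
  2: c→3  tau→1  [2 exit(s)]
  3: c→2  tau→4  [2 exit(s)]
  4: tau→3  [1 exit(s)]

Answer: DEADLOCK-FREE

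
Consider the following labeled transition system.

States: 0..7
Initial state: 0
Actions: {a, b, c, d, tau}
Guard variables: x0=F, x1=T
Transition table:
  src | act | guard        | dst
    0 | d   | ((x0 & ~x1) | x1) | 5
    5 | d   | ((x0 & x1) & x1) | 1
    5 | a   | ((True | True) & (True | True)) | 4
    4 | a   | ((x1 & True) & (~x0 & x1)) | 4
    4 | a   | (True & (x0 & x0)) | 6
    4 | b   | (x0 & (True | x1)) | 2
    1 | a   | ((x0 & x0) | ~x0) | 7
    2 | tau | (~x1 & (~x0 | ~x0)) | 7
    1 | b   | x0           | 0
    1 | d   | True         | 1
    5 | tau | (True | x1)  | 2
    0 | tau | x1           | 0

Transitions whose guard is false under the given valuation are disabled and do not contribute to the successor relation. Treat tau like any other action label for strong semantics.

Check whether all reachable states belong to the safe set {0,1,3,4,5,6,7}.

Safe = {0,1,3,4,5,6,7}
R = {0,2,4,5}
  0: ✓
  2: VIOLATES
  4: ✓
  5: ✓
counterexample path to 2: d·tau

Answer: INVARIANT VIOLATED at state 2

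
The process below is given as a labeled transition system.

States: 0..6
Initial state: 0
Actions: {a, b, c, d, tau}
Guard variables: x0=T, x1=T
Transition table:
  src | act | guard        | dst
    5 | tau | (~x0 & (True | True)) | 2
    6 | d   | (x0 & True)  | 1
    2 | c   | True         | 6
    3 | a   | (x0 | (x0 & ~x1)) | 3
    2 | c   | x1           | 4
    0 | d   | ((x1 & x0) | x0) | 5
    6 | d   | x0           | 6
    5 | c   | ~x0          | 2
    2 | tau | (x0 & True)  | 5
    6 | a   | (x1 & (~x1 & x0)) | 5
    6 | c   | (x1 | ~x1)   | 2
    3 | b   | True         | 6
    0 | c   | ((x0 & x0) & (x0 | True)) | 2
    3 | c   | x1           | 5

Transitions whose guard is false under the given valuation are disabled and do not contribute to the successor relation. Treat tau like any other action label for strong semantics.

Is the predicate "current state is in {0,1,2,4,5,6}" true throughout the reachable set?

Answer: INVARIANT HOLDS

Working:
Safe = {0,1,2,4,5,6}
Reachable = {0,1,2,4,5,6}
  0: ok
  1: ok
  2: ok
  4: ok
  5: ok
  6: ok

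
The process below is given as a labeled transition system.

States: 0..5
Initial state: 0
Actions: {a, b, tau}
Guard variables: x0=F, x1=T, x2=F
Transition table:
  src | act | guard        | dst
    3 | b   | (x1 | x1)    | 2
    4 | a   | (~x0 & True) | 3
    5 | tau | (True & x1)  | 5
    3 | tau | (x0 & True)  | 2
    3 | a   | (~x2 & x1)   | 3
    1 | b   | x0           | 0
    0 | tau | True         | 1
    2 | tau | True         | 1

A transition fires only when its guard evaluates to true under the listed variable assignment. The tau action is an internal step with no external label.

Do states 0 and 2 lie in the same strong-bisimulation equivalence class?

Answer: BISIMILAR

Analysis:
Bisimulation quotient by refinement:
  π0 = {{0,1,2,3,4,5}}
  π1 = {{0,2,5},{1},{3},{4}}
  π2 = {{0,2},{1},{3},{4},{5}}
stable after 3 split(s): 5 block(s)
class of 0: {0,2}; class of 2: {0,2}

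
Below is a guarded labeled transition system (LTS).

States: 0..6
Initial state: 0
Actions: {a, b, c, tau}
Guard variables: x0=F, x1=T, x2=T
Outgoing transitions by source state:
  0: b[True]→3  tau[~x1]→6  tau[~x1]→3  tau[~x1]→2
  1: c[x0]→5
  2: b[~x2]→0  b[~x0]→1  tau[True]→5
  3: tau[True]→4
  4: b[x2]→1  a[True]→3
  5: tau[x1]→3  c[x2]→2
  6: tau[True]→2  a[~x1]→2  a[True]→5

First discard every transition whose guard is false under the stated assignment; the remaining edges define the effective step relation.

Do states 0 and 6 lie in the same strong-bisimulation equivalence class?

Answer: NOT BISIMILAR

Analysis:
Bisimulation quotient by refinement:
  π0 = {{0,1,2,3,4,5,6}}
  π1 = {{0},{1},{2},{3},{4},{5},{6}}
7 equivalence class(es) (converged in 2)
0∈{0}, 6∈{6}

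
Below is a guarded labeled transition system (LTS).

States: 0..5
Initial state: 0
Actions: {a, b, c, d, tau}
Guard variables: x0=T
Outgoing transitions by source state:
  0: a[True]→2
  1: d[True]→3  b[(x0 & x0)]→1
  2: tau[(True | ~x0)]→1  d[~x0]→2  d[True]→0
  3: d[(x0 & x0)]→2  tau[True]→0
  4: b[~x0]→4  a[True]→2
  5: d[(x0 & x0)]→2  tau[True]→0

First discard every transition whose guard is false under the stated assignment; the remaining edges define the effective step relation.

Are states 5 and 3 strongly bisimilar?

Answer: BISIMILAR

Analysis:
Bisimulation quotient by refinement:
  π0 = {{0,1,2,3,4,5}}
  π1 = {{0,4},{1},{2,3,5}}
  π2 = {{0,4},{1},{2},{3,5}}
4 equivalence class(es) (converged in 3)
class of 5: {3,5}; class of 3: {3,5}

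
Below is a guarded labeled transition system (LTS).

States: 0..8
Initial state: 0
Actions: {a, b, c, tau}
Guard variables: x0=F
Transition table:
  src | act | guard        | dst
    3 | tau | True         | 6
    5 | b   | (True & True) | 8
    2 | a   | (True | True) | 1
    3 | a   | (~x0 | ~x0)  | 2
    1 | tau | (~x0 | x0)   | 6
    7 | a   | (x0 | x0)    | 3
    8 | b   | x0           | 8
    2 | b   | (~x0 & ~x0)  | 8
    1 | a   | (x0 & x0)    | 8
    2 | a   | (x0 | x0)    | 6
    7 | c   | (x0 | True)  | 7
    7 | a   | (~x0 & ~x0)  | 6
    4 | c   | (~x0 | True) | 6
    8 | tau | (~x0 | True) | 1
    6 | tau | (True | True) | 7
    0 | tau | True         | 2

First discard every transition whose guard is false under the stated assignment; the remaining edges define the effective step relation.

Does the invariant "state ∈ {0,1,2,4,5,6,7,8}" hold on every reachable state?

Answer: INVARIANT HOLDS

Trace:
Allowed set {0,1,2,4,5,6,7,8}
R = {0,1,2,6,7,8}
  0: ok
  1: ok
  2: ok
  6: ok
  7: ok
  8: ok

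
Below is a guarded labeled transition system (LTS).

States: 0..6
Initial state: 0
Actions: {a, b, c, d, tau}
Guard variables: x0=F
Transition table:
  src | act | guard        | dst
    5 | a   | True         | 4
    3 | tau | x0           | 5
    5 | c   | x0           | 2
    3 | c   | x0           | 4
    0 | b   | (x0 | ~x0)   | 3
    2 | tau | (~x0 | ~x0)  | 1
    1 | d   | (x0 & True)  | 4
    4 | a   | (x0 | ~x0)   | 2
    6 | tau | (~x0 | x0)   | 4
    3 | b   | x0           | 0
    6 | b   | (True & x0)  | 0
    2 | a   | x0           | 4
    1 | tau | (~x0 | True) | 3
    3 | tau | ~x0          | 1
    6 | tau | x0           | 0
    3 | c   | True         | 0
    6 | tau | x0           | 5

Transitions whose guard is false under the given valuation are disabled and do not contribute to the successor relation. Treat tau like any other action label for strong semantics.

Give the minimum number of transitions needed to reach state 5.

Answer: UNREACHABLE

Analysis:
Layered search for 5:
  L0 = {0}
  L1 = {3}
  L2 = {1}
5 never appears.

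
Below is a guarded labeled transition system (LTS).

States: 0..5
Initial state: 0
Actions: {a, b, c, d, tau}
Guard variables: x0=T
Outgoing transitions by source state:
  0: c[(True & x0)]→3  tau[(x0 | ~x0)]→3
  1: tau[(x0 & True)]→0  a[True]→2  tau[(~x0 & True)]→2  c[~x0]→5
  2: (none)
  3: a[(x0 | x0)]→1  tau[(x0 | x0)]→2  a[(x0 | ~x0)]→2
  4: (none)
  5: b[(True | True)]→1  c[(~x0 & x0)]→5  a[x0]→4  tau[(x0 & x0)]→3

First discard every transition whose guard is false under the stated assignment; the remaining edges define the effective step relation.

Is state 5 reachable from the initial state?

10 transition(s) survive guard evaluation.
L0 = {0}
L1 = {3}  now seen {0,3}
L2 = {1,2}  now seen {0,1,2,3}
Reach set: {0,1,2,3}

Answer: UNREACHABLE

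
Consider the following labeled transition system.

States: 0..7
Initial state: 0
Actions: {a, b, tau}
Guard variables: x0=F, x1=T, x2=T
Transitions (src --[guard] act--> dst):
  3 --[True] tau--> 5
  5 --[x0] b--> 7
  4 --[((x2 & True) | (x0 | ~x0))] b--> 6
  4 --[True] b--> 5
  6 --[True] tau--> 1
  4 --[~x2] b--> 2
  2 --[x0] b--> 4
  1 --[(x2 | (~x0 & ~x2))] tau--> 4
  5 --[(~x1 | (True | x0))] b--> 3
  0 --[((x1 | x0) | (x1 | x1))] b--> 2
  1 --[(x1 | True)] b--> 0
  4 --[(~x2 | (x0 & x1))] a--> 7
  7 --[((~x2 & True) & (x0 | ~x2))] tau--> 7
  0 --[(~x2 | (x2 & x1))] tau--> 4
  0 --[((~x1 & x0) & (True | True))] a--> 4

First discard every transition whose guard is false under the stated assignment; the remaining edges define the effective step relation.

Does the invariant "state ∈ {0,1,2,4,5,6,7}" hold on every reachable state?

Inv-set: {0,1,2,4,5,6,7}
Reach set: {0,1,2,3,4,5,6}
  0: safe
  1: safe
  2: safe
  3: VIOLATES
  4: safe
  5: safe
  6: safe
counterexample path to 3: tau·b·b

Answer: INVARIANT VIOLATED at state 3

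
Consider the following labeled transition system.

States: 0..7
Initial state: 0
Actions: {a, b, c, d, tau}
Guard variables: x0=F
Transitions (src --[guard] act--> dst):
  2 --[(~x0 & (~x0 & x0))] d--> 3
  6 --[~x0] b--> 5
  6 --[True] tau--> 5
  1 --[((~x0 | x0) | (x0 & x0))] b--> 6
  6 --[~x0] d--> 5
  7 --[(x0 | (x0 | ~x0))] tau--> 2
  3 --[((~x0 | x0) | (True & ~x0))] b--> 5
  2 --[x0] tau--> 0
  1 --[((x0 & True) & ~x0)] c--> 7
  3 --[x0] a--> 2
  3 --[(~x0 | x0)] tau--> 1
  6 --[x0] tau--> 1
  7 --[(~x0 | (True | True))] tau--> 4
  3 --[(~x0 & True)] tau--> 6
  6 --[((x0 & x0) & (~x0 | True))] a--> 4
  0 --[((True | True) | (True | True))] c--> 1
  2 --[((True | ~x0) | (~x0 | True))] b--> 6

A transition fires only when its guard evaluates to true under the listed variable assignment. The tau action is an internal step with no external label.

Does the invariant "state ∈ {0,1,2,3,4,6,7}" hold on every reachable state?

Answer: INVARIANT VIOLATED at state 5

Working:
Safe = {0,1,2,3,4,6,7}
Reachable = {0,1,5,6}
  0: ✓
  1: ✓
  5: outside
  6: ✓
counterexample path to 5: c·b·b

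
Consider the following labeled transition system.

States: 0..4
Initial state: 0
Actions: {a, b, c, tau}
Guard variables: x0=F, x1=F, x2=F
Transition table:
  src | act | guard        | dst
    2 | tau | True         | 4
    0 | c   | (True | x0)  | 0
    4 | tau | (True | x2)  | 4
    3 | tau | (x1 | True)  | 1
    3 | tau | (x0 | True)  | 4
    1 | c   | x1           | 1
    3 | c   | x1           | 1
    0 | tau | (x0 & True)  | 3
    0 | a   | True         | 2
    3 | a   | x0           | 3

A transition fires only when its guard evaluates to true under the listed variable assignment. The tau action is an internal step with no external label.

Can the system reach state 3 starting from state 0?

Answer: UNREACHABLE

Analysis:
After dropping false guards: 6 live edges.
depth 0: {0}
depth 1: {2}  cumulative {0,2}
depth 2: {4}  cumulative {0,2,4}
R = {0,2,4}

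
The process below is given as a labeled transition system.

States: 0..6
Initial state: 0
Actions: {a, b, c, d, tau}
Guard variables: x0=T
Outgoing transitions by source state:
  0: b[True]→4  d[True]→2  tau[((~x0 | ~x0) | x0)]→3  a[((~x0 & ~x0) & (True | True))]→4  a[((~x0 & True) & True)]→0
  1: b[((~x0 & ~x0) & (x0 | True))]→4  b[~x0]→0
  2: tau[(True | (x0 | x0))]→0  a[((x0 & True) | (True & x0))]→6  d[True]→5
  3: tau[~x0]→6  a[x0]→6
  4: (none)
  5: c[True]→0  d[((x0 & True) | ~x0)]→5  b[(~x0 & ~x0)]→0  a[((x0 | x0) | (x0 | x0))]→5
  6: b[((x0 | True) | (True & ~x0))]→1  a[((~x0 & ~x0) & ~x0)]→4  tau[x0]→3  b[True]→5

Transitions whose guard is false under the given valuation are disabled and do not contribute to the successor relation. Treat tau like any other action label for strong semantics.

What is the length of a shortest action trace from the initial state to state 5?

BFS to 5:
  depth 0: {0}
  depth 1: {2,3,4}
  depth 2: {5,6}
5 enters at depth 2; path d·d

Answer: 2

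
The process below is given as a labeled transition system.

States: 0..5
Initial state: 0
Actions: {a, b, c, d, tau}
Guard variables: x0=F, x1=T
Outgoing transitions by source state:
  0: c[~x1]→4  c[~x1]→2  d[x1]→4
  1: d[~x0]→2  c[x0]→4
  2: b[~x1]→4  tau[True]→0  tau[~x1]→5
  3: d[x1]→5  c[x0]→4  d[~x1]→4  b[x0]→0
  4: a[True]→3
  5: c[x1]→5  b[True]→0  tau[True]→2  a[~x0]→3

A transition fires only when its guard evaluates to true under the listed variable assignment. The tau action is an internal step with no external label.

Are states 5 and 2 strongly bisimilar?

Bisimulation quotient by refinement:
  π0 = {{0,1,2,3,4,5}}
  π1 = {{0,1,3},{2},{4},{5}}
  π2 = {{0},{1},{2},{3},{4},{5}}
Fixed point at round 3; 6 class(es).
5∈{5}, 2∈{2}

Answer: NOT BISIMILAR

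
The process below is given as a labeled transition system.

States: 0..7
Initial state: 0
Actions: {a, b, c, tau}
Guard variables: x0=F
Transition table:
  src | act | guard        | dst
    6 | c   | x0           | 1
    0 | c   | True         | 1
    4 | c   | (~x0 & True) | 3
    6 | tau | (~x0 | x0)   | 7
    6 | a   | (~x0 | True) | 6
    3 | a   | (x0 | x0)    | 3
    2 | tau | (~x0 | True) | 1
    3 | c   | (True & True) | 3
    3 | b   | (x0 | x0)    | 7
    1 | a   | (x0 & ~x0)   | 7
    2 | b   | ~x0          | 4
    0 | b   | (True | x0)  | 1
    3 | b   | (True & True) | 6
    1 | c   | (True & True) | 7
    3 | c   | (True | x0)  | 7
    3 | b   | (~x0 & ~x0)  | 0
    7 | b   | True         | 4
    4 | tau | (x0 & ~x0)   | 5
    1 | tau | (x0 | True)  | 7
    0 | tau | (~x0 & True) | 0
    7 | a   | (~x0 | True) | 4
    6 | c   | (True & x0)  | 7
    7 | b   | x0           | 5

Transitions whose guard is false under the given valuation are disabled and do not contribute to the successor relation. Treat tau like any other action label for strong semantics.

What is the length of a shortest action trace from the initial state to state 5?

Answer: UNREACHABLE

Analysis:
Layered search for 5:
  depth 0: {0}
  depth 1: {1}
  depth 2: {7}
  depth 3: {4}
  depth 4: {3}
  depth 5: {6}
5 never appears.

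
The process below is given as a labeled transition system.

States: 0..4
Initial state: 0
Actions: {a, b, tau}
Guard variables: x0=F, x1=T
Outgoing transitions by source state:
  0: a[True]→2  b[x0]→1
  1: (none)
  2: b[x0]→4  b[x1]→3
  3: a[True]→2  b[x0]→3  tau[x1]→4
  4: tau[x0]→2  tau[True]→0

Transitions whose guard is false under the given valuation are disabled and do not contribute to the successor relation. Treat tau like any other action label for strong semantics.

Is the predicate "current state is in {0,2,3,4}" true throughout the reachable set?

Answer: INVARIANT HOLDS

Analysis:
Inv-set: {0,2,3,4}
Reach set: {0,2,3,4}
  0: ✓
  2: ✓
  3: ✓
  4: ✓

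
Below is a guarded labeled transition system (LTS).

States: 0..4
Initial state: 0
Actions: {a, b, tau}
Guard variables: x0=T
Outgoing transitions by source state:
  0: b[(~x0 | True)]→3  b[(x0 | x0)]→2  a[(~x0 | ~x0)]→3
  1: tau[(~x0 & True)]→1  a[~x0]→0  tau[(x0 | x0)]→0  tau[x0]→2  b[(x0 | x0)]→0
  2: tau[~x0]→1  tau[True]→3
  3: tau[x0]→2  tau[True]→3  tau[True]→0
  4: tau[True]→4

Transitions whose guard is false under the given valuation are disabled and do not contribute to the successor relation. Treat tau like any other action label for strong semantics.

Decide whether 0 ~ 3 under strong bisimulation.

Answer: NOT BISIMILAR

Trace:
Bisimulation quotient by refinement:
  π0 = {{0,1,2,3,4}}
  π1 = {{0},{1},{2,3,4}}
  π2 = {{0},{1},{2,4},{3}}
  π3 = {{0},{1},{2},{3},{4}}
stable after 4 split(s): 5 block(s)
0∈{0}, 3∈{3}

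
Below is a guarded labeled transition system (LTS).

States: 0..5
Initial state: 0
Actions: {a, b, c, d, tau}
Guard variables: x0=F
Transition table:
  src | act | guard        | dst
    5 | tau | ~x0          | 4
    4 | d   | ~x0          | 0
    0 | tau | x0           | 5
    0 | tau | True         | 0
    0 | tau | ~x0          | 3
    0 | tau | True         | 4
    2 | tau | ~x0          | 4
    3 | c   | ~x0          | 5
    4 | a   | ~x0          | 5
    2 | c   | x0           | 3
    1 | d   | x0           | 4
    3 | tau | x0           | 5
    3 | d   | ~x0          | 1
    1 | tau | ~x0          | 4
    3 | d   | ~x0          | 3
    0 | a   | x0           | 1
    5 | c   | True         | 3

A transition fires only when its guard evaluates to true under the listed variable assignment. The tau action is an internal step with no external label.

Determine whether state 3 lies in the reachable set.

Answer: REACHABLE

Trace:
12 transition(s) survive guard evaluation.
depth 0: {0}
depth 1: {3,4}  now seen {0,3,4}
depth 2: {1,5}  now seen {0,1,3,4,5}
Reach set: {0,1,3,4,5}
witness 3: tau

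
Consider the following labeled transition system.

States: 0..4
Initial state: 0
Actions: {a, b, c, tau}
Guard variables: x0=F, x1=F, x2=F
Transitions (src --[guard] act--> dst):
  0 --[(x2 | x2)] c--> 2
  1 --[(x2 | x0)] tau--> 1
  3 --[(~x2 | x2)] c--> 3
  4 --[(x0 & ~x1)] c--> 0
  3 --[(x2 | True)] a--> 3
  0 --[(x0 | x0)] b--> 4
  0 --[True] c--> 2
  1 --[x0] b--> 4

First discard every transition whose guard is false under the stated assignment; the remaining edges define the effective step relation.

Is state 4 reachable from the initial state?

After dropping false guards: 3 live edges.
Layer 0: {0}
Layer 1: {2}  now seen {0,2}
R = {0,2}

Answer: UNREACHABLE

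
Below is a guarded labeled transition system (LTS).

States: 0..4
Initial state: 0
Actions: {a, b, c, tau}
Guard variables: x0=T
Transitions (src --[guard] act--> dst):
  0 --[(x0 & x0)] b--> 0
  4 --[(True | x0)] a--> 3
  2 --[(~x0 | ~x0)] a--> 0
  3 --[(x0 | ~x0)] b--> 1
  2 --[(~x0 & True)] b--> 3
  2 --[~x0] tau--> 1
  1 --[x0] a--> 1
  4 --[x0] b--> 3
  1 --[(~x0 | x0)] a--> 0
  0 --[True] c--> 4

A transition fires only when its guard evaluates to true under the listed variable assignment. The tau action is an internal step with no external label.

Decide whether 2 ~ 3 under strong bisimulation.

Compute ~ classes (split until stable):
  π0 = {{0,1,2,3,4}}
  π1 = {{0},{1},{2},{3},{4}}
Fixed point at round 2; 5 class(es).
2∈{2}, 3∈{3}

Answer: NOT BISIMILAR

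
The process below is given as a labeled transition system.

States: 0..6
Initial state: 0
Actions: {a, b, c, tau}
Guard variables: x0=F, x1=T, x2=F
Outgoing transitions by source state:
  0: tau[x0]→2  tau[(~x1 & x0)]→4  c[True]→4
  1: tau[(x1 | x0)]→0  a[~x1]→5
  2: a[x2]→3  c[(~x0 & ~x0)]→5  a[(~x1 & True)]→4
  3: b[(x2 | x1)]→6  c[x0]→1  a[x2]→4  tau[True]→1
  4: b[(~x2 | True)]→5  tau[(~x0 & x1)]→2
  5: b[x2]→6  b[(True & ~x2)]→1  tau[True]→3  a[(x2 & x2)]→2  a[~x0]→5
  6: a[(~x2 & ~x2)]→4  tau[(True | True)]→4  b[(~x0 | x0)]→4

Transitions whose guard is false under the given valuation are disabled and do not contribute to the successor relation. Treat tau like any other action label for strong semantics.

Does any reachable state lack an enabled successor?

Answer: DEADLOCK-FREE

Analysis:
R = {0,1,2,3,4,5,6}
  0: c→4  [deg 1]
  1: tau→0  [deg 1]
  2: c→5  [deg 1]
  3: b→6  tau→1  [deg 2]
  4: b→5  tau→2  [deg 2]
  5: a→5  b→1  tau→3  [deg 3]
  6: a→4  b→4  tau→4  [deg 3]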